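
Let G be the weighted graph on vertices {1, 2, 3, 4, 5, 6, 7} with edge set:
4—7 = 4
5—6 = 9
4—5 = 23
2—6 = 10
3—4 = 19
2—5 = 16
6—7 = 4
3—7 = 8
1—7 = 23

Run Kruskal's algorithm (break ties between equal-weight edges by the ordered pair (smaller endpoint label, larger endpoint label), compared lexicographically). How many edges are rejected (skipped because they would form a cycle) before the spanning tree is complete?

2

Kruskal's algorithm — process edges by increasing weight (ties by edge label):
4—7 (4): add. Components now {1} {2} {3} {4,7} {5} {6}
6—7 (4): add. Components now {1} {2} {3} {4,6,7} {5}
3—7 (8): add. Components now {1} {2} {3,4,6,7} {5}
5—6 (9): add. Components now {1} {2} {3,4,5,6,7}
2—6 (10): add. Components now {1} {2,3,4,5,6,7}
2—5 (16): skip — 2 and 5 already connected.
3—4 (19): skip — 3 and 4 already connected.
1—7 (23): add. Components now {1,2,3,4,5,6,7}
Edges rejected before the tree was complete: 2.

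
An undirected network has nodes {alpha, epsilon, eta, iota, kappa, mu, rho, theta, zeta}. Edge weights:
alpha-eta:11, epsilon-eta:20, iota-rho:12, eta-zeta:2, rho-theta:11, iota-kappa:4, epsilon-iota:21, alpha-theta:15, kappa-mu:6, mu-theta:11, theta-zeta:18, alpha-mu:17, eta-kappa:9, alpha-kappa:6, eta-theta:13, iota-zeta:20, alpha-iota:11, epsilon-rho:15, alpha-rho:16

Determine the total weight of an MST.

64

Prim, starting at mu.
Step 1: cheapest edge leaving the tree is kappa-mu (6); add kappa.
Step 2: cheapest edge leaving the tree is iota-kappa (4); add iota.
Step 3: cheapest edge leaving the tree is alpha-kappa (6); add alpha.
Step 4: cheapest edge leaving the tree is eta-kappa (9); add eta.
Step 5: cheapest edge leaving the tree is eta-zeta (2); add zeta.
Step 6: cheapest edge leaving the tree is mu-theta (11); add theta.
Step 7: cheapest edge leaving the tree is rho-theta (11); add rho.
Step 8: cheapest edge leaving the tree is epsilon-rho (15); add epsilon.
MST edges: kappa-mu, iota-kappa, alpha-kappa, eta-kappa, eta-zeta, mu-theta, rho-theta, epsilon-rho; total weight 6+4+6+9+2+11+11+15 = 64.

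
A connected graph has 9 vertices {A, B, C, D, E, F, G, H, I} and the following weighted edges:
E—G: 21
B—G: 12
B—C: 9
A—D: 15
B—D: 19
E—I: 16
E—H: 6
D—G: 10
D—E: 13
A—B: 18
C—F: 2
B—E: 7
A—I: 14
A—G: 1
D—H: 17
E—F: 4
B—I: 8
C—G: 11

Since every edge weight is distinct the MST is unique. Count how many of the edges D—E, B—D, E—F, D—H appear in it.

Kruskal: consider edges lightest-first.
A—G (1): add — endpoints in different components.
C—F (2): add — endpoints in different components.
E—F (4): add — endpoints in different components.
E—H (6): add — endpoints in different components.
B—E (7): add — endpoints in different components.
B—I (8): add — endpoints in different components.
B—C (9): skip — B and C already connected.
D—G (10): add — endpoints in different components.
C—G (11): add — endpoints in different components.
MST edge set: {A—G, C—F, E—F, E—H, B—E, B—I, D—G, C—G}.
Of the listed edges, {E—F} are in the MST → 1.

1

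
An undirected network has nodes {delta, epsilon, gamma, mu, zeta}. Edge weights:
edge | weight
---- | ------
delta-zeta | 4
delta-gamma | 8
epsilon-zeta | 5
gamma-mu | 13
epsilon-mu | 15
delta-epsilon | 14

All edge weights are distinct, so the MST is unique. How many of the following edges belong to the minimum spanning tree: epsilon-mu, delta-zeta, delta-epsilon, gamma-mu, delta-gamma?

Sort edges by weight, then run Kruskal:
delta-zeta (4): add — endpoints in different components.
epsilon-zeta (5): add — endpoints in different components.
delta-gamma (8): add — endpoints in different components.
gamma-mu (13): add — endpoints in different components.
MST edge set: {delta-zeta, epsilon-zeta, delta-gamma, gamma-mu}.
Of the listed edges, {delta-zeta, gamma-mu, delta-gamma} are in the MST → 3.

3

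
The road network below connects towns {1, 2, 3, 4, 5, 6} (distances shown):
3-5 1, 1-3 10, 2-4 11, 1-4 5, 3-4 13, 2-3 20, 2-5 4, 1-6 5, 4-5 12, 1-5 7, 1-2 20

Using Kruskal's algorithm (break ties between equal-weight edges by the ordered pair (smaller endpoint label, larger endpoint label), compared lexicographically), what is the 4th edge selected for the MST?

1-6

Kruskal: consider edges lightest-first.
3-5 (1): add — endpoints in different components.
2-5 (4): add — endpoints in different components.
1-4 (5): add — endpoints in different components.
1-6 (5): add — endpoints in different components.
1-5 (7): add — endpoints in different components.
The 4th edge added is 1-6.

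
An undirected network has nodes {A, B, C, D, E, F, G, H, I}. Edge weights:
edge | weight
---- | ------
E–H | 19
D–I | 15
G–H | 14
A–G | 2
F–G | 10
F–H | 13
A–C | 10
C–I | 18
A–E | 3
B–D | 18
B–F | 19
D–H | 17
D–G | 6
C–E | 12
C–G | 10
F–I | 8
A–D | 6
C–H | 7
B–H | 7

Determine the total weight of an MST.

53

Sort edges by weight, then run Kruskal:
A–G (2): add — endpoints in different components.
A–E (3): add — endpoints in different components.
A–D (6): add — endpoints in different components.
D–G (6): skip — D and G already connected.
B–H (7): add — endpoints in different components.
C–H (7): add — endpoints in different components.
F–I (8): add — endpoints in different components.
A–C (10): add — endpoints in different components.
C–G (10): skip — C and G already connected.
F–G (10): add — endpoints in different components.
MST edges: A–G, A–E, A–D, B–H, C–H, F–I, A–C, F–G; total weight 2+3+6+7+7+8+10+10 = 53.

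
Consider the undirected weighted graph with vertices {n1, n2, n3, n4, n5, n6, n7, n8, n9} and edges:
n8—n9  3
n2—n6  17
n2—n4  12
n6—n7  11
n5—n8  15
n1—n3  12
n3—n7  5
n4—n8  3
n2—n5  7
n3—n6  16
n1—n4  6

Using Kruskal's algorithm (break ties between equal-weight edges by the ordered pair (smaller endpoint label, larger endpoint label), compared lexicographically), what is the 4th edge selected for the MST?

n1-n4

Sort edges by weight, then run Kruskal:
n4—n8 (3): add — endpoints in different components.
n8—n9 (3): add — endpoints in different components.
n3—n7 (5): add — endpoints in different components.
n1—n4 (6): add — endpoints in different components.
n2—n5 (7): add — endpoints in different components.
n6—n7 (11): add — endpoints in different components.
n1—n3 (12): add — endpoints in different components.
n2—n4 (12): add — endpoints in different components.
The 4th edge added is n1—n4.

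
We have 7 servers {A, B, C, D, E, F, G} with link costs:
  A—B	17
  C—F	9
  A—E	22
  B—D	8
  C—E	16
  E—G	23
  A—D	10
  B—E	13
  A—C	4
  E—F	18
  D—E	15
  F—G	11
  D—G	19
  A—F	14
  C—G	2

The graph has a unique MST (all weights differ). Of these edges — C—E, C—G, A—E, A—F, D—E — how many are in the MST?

1

Kruskal: consider edges lightest-first.
C—G (2): add. Components now {A} {B} {C,G} {D} {E} {F}
A—C (4): add. Components now {A,C,G} {B} {D} {E} {F}
B—D (8): add. Components now {A,C,G} {B,D} {E} {F}
C—F (9): add. Components now {A,C,F,G} {B,D} {E}
A—D (10): add. Components now {A,B,C,D,F,G} {E}
F—G (11): skip — F and G already connected.
B—E (13): add. Components now {A,B,C,D,E,F,G}
MST edge set: {C—G, A—C, B—D, C—F, A—D, B—E}.
Of the listed edges, {C—G} are in the MST → 1.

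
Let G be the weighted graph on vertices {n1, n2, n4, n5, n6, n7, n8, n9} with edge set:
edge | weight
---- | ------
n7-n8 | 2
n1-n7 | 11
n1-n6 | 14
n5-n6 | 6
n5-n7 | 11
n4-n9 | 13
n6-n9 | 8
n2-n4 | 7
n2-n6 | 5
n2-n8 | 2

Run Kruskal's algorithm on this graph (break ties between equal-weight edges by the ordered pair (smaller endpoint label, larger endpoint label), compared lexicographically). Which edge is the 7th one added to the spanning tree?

n1-n7

Kruskal: consider edges lightest-first.
n2-n8 (2): add — endpoints in different components.
n7-n8 (2): add — endpoints in different components.
n2-n6 (5): add — endpoints in different components.
n5-n6 (6): add — endpoints in different components.
n2-n4 (7): add — endpoints in different components.
n6-n9 (8): add — endpoints in different components.
n1-n7 (11): add — endpoints in different components.
The 7th edge added is n1-n7.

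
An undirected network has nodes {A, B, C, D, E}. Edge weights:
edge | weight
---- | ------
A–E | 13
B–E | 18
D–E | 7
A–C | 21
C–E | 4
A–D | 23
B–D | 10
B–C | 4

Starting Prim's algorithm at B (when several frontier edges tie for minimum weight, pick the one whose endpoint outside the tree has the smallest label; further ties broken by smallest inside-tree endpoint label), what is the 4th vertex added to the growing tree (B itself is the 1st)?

Grow the tree from B using Prim:
Step 1: frontier [B–C 4, B–D 10, B–E 18] → take B–C (4); add C.
Step 2: frontier [B–D 10, B–E 18, C–E 4, A–C 21] → take C–E (4); add E.
Step 3: frontier [B–D 10, A–C 21, D–E 7, A–E 13] → take D–E (7); add D.
Step 4: frontier [A–C 21, A–D 23, A–E 13] → take A–E (13); add A.
Vertex order: B, C, E, D, A. The 4th vertex is D.

D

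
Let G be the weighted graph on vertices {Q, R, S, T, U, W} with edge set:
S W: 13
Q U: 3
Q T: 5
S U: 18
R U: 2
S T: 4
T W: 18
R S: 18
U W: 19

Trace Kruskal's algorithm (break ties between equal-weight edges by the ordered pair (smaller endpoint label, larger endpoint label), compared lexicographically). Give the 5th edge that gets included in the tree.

Sort edges by weight, then run Kruskal:
R U (2): add. Components now {Q} {R,U} {S} {T} {W}
Q U (3): add. Components now {Q,R,U} {S} {T} {W}
S T (4): add. Components now {Q,R,U} {S,T} {W}
Q T (5): add. Components now {Q,R,S,T,U} {W}
S W (13): add. Components now {Q,R,S,T,U,W}
The 5th edge added is S W.

S-W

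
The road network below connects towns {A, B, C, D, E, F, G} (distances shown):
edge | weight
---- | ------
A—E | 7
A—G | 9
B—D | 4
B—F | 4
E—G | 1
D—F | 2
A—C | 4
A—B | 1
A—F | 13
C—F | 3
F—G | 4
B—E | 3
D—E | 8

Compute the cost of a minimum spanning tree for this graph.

14

Prim's algorithm from B:
Step 1: frontier [A—B 1, B—E 3, B—D 4, B—F 4] → take A—B (1); add A.
Step 2: frontier [A—C 4, A—E 7, A—G 9, A—F 13, B—E 3, B—D 4, B—F 4] → take B—E (3); add E.
Step 3: frontier [A—C 4, A—G 9, A—F 13, B—D 4, B—F 4, E—G 1, D—E 8] → take E—G (1); add G.
Step 4: frontier [A—C 4, A—F 13, B—D 4, B—F 4, D—E 8, F—G 4] → take A—C (4); add C.
Step 5: frontier [A—F 13, B—D 4, B—F 4, C—F 3, D—E 8, F—G 4] → take C—F (3); add F.
Step 6: frontier [B—D 4, D—E 8, D—F 2] → take D—F (2); add D.
MST edges: A—B, B—E, E—G, A—C, C—F, D—F; total weight 1+3+1+4+3+2 = 14.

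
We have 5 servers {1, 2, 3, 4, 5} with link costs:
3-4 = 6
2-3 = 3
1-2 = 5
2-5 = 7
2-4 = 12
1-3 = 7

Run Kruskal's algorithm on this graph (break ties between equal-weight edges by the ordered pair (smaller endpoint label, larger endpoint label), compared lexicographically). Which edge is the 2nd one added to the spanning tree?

1-2

Kruskal: consider edges lightest-first.
2-3 (3): add — endpoints in different components.
1-2 (5): add — endpoints in different components.
3-4 (6): add — endpoints in different components.
1-3 (7): skip — 1 and 3 already connected.
2-5 (7): add — endpoints in different components.
The 2nd edge added is 1-2.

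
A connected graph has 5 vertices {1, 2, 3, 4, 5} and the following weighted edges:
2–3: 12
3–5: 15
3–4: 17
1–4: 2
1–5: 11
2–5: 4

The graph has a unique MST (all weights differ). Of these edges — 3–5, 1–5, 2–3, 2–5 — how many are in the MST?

Kruskal's algorithm — process edges by increasing weight (ties by edge label):
1–4 (2): add — endpoints in different components.
2–5 (4): add — endpoints in different components.
1–5 (11): add — endpoints in different components.
2–3 (12): add — endpoints in different components.
MST edge set: {1–4, 2–5, 1–5, 2–3}.
Of the listed edges, {1–5, 2–3, 2–5} are in the MST → 3.

3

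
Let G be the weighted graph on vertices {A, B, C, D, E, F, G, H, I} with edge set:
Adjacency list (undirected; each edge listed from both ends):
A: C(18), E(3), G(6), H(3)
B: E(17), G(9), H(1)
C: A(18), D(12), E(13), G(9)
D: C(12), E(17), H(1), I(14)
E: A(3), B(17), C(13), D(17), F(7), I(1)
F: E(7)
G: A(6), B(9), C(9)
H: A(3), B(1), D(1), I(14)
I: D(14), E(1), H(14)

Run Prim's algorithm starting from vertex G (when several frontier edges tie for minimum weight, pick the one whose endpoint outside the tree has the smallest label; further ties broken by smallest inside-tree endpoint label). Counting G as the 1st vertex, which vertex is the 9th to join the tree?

Prim's algorithm from G:
Step 1: cheapest edge leaving the tree is A—G (6); add A.
Step 2: cheapest edge leaving the tree is A—E (3); add E.
Step 3: cheapest edge leaving the tree is E—I (1); add I.
Step 4: cheapest edge leaving the tree is A—H (3); add H.
Step 5: cheapest edge leaving the tree is B—H (1); add B.
Step 6: cheapest edge leaving the tree is D—H (1); add D.
Step 7: cheapest edge leaving the tree is E—F (7); add F.
Step 8: cheapest edge leaving the tree is C—G (9); add C.
Vertex order: G, A, E, I, H, B, D, F, C. The 9th vertex is C.

C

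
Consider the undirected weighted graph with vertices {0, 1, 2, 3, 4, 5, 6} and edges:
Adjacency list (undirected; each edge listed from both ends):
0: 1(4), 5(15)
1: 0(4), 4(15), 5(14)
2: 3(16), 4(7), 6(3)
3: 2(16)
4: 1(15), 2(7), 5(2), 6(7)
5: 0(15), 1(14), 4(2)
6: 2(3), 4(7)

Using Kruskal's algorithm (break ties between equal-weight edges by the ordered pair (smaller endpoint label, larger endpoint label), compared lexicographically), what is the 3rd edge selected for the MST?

Kruskal: consider edges lightest-first.
4–5 (2): add. Components now {0} {1} {2} {3} {4,5} {6}
2–6 (3): add. Components now {0} {1} {2,6} {3} {4,5}
0–1 (4): add. Components now {0,1} {2,6} {3} {4,5}
2–4 (7): add. Components now {0,1} {2,4,5,6} {3}
4–6 (7): skip — 4 and 6 already connected.
1–5 (14): add. Components now {0,1,2,4,5,6} {3}
0–5 (15): skip — 0 and 5 already connected.
1–4 (15): skip — 1 and 4 already connected.
2–3 (16): add. Components now {0,1,2,3,4,5,6}
The 3rd edge added is 0–1.

0-1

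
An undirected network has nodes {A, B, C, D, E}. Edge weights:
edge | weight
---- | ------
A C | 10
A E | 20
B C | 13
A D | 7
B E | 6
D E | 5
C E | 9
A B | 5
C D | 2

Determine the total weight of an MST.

Prim, starting at C.
Step 1: frontier [C D 2, C E 9, A C 10, B C 13] → take C D (2); add D.
Step 2: frontier [C E 9, A C 10, B C 13, D E 5, A D 7] → take D E (5); add E.
Step 3: frontier [A C 10, B C 13, A D 7, B E 6, A E 20] → take B E (6); add B.
Step 4: frontier [A B 5, A C 10, A D 7, A E 20] → take A B (5); add A.
MST edges: C D, D E, B E, A B; total weight 2+5+6+5 = 18.

18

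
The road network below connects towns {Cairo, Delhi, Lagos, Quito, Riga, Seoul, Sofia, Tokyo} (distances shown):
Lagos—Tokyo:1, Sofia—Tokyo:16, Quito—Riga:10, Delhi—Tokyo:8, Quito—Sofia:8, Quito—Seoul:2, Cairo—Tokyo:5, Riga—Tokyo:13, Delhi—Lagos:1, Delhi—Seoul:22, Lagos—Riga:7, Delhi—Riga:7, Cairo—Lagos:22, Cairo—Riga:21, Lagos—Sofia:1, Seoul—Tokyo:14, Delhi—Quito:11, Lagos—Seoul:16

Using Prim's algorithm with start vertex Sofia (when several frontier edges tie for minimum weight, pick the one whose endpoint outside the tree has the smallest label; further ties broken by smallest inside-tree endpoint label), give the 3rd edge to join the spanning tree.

Prim's algorithm from Sofia:
Step 1: cheapest edge leaving the tree is Lagos—Sofia (1); add Lagos.
Step 2: cheapest edge leaving the tree is Delhi—Lagos (1); add Delhi.
Step 3: cheapest edge leaving the tree is Lagos—Tokyo (1); add Tokyo.
Step 4: cheapest edge leaving the tree is Cairo—Tokyo (5); add Cairo.
Step 5: cheapest edge leaving the tree is Delhi—Riga (7); add Riga.
Step 6: cheapest edge leaving the tree is Quito—Sofia (8); add Quito.
Step 7: cheapest edge leaving the tree is Quito—Seoul (2); add Seoul.
The 3rd edge added is Lagos—Tokyo.

Lagos-Tokyo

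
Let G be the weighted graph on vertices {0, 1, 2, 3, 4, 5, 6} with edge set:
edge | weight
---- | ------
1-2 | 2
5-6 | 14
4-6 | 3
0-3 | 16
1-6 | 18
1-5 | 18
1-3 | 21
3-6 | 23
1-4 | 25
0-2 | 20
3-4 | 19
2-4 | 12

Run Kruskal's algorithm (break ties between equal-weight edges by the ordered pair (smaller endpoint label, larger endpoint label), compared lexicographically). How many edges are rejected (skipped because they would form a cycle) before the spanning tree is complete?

Kruskal's algorithm — process edges by increasing weight (ties by edge label):
1-2 (2): add — endpoints in different components.
4-6 (3): add — endpoints in different components.
2-4 (12): add — endpoints in different components.
5-6 (14): add — endpoints in different components.
0-3 (16): add — endpoints in different components.
1-5 (18): skip — 1 and 5 already connected.
1-6 (18): skip — 1 and 6 already connected.
3-4 (19): add — endpoints in different components.
Edges rejected before the tree was complete: 2.

2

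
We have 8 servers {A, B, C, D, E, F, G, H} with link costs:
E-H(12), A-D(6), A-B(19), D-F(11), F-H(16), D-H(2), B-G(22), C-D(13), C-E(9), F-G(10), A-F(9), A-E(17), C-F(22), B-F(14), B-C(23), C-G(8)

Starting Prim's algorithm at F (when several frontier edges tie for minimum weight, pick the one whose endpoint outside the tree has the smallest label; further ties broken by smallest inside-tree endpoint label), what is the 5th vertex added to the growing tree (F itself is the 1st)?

G

Grow the tree from F using Prim:
Step 1: cheapest edge leaving the tree is A-F (9); add A.
Step 2: cheapest edge leaving the tree is A-D (6); add D.
Step 3: cheapest edge leaving the tree is D-H (2); add H.
Step 4: cheapest edge leaving the tree is F-G (10); add G.
Step 5: cheapest edge leaving the tree is C-G (8); add C.
Step 6: cheapest edge leaving the tree is C-E (9); add E.
Step 7: cheapest edge leaving the tree is B-F (14); add B.
Vertex order: F, A, D, H, G, C, E, B. The 5th vertex is G.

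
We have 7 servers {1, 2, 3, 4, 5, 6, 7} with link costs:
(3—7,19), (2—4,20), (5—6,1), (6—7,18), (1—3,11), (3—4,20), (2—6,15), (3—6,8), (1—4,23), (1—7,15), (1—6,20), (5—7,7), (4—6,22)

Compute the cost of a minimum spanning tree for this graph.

62

Prim, starting at 7.
Step 1: frontier [5—7 7, 1—7 15, 6—7 18, 3—7 19] → take 5—7 (7); add 5.
Step 2: frontier [5—6 1, 1—7 15, 6—7 18, 3—7 19] → take 5—6 (1); add 6.
Step 3: frontier [3—6 8, 2—6 15, 1—6 20, 4—6 22, 1—7 15, 3—7 19] → take 3—6 (8); add 3.
Step 4: frontier [1—3 11, 3—4 20, 2—6 15, 1—6 20, 4—6 22, 1—7 15] → take 1—3 (11); add 1.
Step 5: frontier [1—4 23, 3—4 20, 2—6 15, 4—6 22] → take 2—6 (15); add 2.
Step 6: frontier [1—4 23, 2—4 20, 3—4 20, 4—6 22] → take 2—4 (20); add 4.
MST edges: 5—7, 5—6, 3—6, 1—3, 2—6, 2—4; total weight 7+1+8+11+15+20 = 62.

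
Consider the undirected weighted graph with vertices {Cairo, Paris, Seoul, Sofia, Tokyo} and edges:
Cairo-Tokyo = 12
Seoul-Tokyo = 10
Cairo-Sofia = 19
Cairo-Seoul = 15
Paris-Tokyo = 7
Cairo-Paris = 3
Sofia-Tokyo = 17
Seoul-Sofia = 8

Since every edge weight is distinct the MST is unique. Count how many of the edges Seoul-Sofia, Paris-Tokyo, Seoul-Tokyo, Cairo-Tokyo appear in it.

3

Kruskal's algorithm — process edges by increasing weight (ties by edge label):
Cairo-Paris (3): add. Components now {Sofia} {Seoul} {Tokyo} {Cairo,Paris}
Paris-Tokyo (7): add. Components now {Sofia} {Seoul} {Cairo,Paris,Tokyo}
Seoul-Sofia (8): add. Components now {Seoul,Sofia} {Cairo,Paris,Tokyo}
Seoul-Tokyo (10): add. Components now {Cairo,Paris,Seoul,Sofia,Tokyo}
MST edge set: {Cairo-Paris, Paris-Tokyo, Seoul-Sofia, Seoul-Tokyo}.
Of the listed edges, {Seoul-Sofia, Paris-Tokyo, Seoul-Tokyo} are in the MST → 3.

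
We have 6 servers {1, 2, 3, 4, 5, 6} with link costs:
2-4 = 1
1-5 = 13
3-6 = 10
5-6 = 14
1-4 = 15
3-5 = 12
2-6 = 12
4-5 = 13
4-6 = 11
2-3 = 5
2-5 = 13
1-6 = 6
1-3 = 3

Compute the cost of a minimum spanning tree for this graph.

Sort edges by weight, then run Kruskal:
2-4 (1): add — endpoints in different components.
1-3 (3): add — endpoints in different components.
2-3 (5): add — endpoints in different components.
1-6 (6): add — endpoints in different components.
3-6 (10): skip — 3 and 6 already connected.
4-6 (11): skip — 4 and 6 already connected.
2-6 (12): skip — 2 and 6 already connected.
3-5 (12): add — endpoints in different components.
MST edges: 2-4, 1-3, 2-3, 1-6, 3-5; total weight 1+3+5+6+12 = 27.

27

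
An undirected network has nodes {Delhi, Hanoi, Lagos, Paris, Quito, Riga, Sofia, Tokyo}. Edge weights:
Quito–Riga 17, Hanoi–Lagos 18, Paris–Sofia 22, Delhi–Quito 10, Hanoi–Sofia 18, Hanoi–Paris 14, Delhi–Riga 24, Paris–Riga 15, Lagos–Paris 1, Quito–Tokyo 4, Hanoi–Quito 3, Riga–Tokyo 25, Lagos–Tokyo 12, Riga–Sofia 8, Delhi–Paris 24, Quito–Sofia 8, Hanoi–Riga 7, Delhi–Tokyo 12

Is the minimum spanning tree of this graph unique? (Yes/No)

Kruskal: consider edges lightest-first.
Lagos–Paris (1): add — endpoints in different components.
Hanoi–Quito (3): add — endpoints in different components.
Quito–Tokyo (4): add — endpoints in different components.
Hanoi–Riga (7): add — endpoints in different components.
Quito–Sofia (8): add — endpoints in different components.
Riga–Sofia (8): skip — Sofia and Riga already connected.
Delhi–Quito (10): add — endpoints in different components.
Delhi–Tokyo (12): skip — Tokyo and Delhi already connected.
Lagos–Tokyo (12): add — endpoints in different components.
Non-tree edge Riga–Sofia has weight 8, equal to the heaviest edge on its tree cycle — swapping gives another MST of the same weight. Not unique.

No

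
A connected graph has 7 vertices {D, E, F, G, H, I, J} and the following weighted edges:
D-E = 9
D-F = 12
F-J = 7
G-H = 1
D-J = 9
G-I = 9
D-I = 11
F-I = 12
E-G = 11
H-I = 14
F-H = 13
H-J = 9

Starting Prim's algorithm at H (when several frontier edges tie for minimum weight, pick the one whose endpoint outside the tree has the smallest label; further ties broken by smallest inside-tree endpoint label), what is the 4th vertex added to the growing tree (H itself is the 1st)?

J

Prim, starting at H.
Step 1: frontier [G-H 1, H-J 9, F-H 13, H-I 14] → take G-H (1); add G.
Step 2: frontier [G-I 9, E-G 11, H-J 9, F-H 13, H-I 14] → take G-I (9); add I.
Step 3: frontier [E-G 11, H-J 9, F-H 13, D-I 11, F-I 12] → take H-J (9); add J.
Step 4: frontier [E-G 11, F-H 13, D-I 11, F-I 12, F-J 7, D-J 9] → take F-J (7); add F.
Step 5: frontier [D-F 12, E-G 11, D-I 11, D-J 9] → take D-J (9); add D.
Step 6: frontier [D-E 9, E-G 11] → take D-E (9); add E.
Vertex order: H, G, I, J, F, D, E. The 4th vertex is J.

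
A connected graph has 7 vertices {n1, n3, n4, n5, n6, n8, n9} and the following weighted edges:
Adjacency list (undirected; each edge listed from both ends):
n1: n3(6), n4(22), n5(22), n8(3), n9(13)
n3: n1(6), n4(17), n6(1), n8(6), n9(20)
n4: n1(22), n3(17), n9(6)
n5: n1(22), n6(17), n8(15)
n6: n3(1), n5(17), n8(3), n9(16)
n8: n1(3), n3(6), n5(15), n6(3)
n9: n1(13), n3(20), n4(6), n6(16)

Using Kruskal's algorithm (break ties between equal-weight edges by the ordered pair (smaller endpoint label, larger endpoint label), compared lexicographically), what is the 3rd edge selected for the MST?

Kruskal's algorithm — process edges by increasing weight (ties by edge label):
n3 n6 (1): add. Components now {n4} {n3,n6} {n8} {n5} {n1} {n9}
n1 n8 (3): add. Components now {n4} {n3,n6} {n1,n8} {n5} {n9}
n6 n8 (3): add. Components now {n4} {n1,n3,n6,n8} {n5} {n9}
n1 n3 (6): skip — n3 and n1 already connected.
n3 n8 (6): skip — n8 and n3 already connected.
n4 n9 (6): add. Components now {n4,n9} {n1,n3,n6,n8} {n5}
n1 n9 (13): add. Components now {n1,n3,n4,n6,n8,n9} {n5}
n5 n8 (15): add. Components now {n1,n3,n4,n5,n6,n8,n9}
The 3rd edge added is n6 n8.

n6-n8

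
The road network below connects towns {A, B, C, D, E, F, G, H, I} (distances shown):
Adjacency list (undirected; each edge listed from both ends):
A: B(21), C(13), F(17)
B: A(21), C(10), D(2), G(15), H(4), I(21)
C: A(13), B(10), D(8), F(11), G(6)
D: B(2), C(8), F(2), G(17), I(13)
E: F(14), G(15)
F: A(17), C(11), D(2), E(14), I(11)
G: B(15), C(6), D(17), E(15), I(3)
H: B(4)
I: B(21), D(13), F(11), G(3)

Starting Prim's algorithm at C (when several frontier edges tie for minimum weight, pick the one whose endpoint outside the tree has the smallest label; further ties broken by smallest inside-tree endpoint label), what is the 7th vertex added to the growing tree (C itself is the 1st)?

Prim, starting at C.
Step 1: cheapest edge leaving the tree is C–G (6); add G.
Step 2: cheapest edge leaving the tree is G–I (3); add I.
Step 3: cheapest edge leaving the tree is C–D (8); add D.
Step 4: cheapest edge leaving the tree is B–D (2); add B.
Step 5: cheapest edge leaving the tree is D–F (2); add F.
Step 6: cheapest edge leaving the tree is B–H (4); add H.
Step 7: cheapest edge leaving the tree is A–C (13); add A.
Step 8: cheapest edge leaving the tree is E–F (14); add E.
Vertex order: C, G, I, D, B, F, H, A, E. The 7th vertex is H.

H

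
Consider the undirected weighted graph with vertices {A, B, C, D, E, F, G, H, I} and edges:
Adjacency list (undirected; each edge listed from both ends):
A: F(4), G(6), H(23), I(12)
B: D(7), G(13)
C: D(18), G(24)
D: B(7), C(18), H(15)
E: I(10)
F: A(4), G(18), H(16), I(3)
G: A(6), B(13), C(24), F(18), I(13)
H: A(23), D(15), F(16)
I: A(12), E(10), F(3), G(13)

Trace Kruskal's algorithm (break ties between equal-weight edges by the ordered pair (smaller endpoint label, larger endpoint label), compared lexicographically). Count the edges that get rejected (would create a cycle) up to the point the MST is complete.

3

Kruskal: consider edges lightest-first.
F-I (3): add — endpoints in different components.
A-F (4): add — endpoints in different components.
A-G (6): add — endpoints in different components.
B-D (7): add — endpoints in different components.
E-I (10): add — endpoints in different components.
A-I (12): skip — A and I already connected.
B-G (13): add — endpoints in different components.
G-I (13): skip — G and I already connected.
D-H (15): add — endpoints in different components.
F-H (16): skip — F and H already connected.
C-D (18): add — endpoints in different components.
Edges rejected before the tree was complete: 3.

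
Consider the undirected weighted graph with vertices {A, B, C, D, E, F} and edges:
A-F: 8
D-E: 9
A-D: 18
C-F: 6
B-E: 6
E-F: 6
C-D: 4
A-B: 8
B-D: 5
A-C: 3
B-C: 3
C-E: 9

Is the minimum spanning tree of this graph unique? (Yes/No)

Kruskal's algorithm — process edges by increasing weight (ties by edge label):
A-C (3): add. Components now {A,C} {B} {D} {E} {F}
B-C (3): add. Components now {A,B,C} {D} {E} {F}
C-D (4): add. Components now {A,B,C,D} {E} {F}
B-D (5): skip — B and D already connected.
B-E (6): add. Components now {A,B,C,D,E} {F}
C-F (6): add. Components now {A,B,C,D,E,F}
Non-tree edge E-F has weight 6, equal to the heaviest edge on its tree cycle — swapping gives another MST of the same weight. Not unique.

No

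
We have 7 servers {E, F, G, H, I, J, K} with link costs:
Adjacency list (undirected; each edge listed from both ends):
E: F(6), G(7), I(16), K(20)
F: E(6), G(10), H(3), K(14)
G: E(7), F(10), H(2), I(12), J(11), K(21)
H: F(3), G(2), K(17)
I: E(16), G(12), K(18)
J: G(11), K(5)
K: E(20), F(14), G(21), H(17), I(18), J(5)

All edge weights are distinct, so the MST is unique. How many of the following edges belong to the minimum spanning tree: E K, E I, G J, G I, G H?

Kruskal's algorithm — process edges by increasing weight (ties by edge label):
G H (2): add. Components now {E} {F} {G,H} {I} {J} {K}
F H (3): add. Components now {E} {F,G,H} {I} {J} {K}
J K (5): add. Components now {E} {F,G,H} {I} {J,K}
E F (6): add. Components now {E,F,G,H} {I} {J,K}
E G (7): skip — E and G already connected.
F G (10): skip — F and G already connected.
G J (11): add. Components now {E,F,G,H,J,K} {I}
G I (12): add. Components now {E,F,G,H,I,J,K}
MST edge set: {G H, F H, J K, E F, G J, G I}.
Of the listed edges, {G J, G I, G H} are in the MST → 3.

3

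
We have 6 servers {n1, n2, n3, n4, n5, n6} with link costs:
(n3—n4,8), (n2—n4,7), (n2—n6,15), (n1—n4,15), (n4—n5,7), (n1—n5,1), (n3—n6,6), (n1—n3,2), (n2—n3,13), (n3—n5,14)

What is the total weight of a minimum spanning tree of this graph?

23

Kruskal's algorithm — process edges by increasing weight (ties by edge label):
n1—n5 (1): add — endpoints in different components.
n1—n3 (2): add — endpoints in different components.
n3—n6 (6): add — endpoints in different components.
n2—n4 (7): add — endpoints in different components.
n4—n5 (7): add — endpoints in different components.
MST edges: n1—n5, n1—n3, n3—n6, n2—n4, n4—n5; total weight 1+2+6+7+7 = 23.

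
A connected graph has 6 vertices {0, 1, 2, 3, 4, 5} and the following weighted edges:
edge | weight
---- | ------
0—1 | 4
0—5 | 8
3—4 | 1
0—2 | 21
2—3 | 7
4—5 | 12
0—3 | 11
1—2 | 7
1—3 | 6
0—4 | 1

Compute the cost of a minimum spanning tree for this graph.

21

Prim's algorithm from 3:
Step 1: frontier [3—4 1, 1—3 6, 2—3 7, 0—3 11] → take 3—4 (1); add 4.
Step 2: frontier [1—3 6, 2—3 7, 0—3 11, 0—4 1, 4—5 12] → take 0—4 (1); add 0.
Step 3: frontier [0—1 4, 0—5 8, 0—2 21, 1—3 6, 2—3 7, 4—5 12] → take 0—1 (4); add 1.
Step 4: frontier [0—5 8, 0—2 21, 1—2 7, 2—3 7, 4—5 12] → take 1—2 (7); add 2.
Step 5: frontier [0—5 8, 4—5 12] → take 0—5 (8); add 5.
MST edges: 3—4, 0—4, 0—1, 1—2, 0—5; total weight 1+1+4+7+8 = 21.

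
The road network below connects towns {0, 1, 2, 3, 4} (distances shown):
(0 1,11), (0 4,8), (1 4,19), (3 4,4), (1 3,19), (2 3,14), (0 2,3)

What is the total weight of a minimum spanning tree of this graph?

Prim, starting at 2.
Step 1: frontier [0 2 3, 2 3 14] → take 0 2 (3); add 0.
Step 2: frontier [0 4 8, 0 1 11, 2 3 14] → take 0 4 (8); add 4.
Step 3: frontier [0 1 11, 2 3 14, 3 4 4, 1 4 19] → take 3 4 (4); add 3.
Step 4: frontier [0 1 11, 1 3 19, 1 4 19] → take 0 1 (11); add 1.
MST edges: 0 2, 0 4, 3 4, 0 1; total weight 3+8+4+11 = 26.

26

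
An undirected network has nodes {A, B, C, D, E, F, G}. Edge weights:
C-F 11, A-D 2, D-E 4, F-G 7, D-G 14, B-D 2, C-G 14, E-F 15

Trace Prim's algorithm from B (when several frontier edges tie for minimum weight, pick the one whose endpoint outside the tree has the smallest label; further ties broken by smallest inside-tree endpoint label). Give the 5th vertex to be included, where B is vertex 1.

G

Prim's algorithm from B:
Step 1: cheapest edge leaving the tree is B-D (2); add D.
Step 2: cheapest edge leaving the tree is A-D (2); add A.
Step 3: cheapest edge leaving the tree is D-E (4); add E.
Step 4: cheapest edge leaving the tree is D-G (14); add G.
Step 5: cheapest edge leaving the tree is F-G (7); add F.
Step 6: cheapest edge leaving the tree is C-F (11); add C.
Vertex order: B, D, A, E, G, F, C. The 5th vertex is G.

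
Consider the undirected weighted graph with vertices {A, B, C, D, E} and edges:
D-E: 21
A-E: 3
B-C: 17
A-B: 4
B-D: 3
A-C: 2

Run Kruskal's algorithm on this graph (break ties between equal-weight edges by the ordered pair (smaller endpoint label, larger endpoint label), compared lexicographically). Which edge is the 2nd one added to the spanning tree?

Kruskal's algorithm — process edges by increasing weight (ties by edge label):
A-C (2): add. Components now {A,C} {B} {D} {E}
A-E (3): add. Components now {A,C,E} {B} {D}
B-D (3): add. Components now {A,C,E} {B,D}
A-B (4): add. Components now {A,B,C,D,E}
The 2nd edge added is A-E.

A-E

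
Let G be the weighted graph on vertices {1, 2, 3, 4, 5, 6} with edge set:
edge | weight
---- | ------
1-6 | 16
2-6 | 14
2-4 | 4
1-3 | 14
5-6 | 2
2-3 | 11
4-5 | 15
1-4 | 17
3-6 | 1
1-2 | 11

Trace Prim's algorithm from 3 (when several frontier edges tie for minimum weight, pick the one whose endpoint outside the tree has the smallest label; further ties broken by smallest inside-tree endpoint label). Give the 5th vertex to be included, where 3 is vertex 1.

Prim, starting at 3.
Step 1: frontier [3-6 1, 2-3 11, 1-3 14] → take 3-6 (1); add 6.
Step 2: frontier [2-3 11, 1-3 14, 5-6 2, 2-6 14, 1-6 16] → take 5-6 (2); add 5.
Step 3: frontier [2-3 11, 1-3 14, 4-5 15, 2-6 14, 1-6 16] → take 2-3 (11); add 2.
Step 4: frontier [2-4 4, 1-2 11, 1-3 14, 4-5 15, 1-6 16] → take 2-4 (4); add 4.
Step 5: frontier [1-2 11, 1-3 14, 1-4 17, 1-6 16] → take 1-2 (11); add 1.
Vertex order: 3, 6, 5, 2, 4, 1. The 5th vertex is 4.

4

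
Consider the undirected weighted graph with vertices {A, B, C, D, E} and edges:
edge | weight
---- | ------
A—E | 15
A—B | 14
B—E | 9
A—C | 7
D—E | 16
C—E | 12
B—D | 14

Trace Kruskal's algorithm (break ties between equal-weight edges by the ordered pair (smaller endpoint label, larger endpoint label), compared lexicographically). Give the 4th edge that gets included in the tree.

Kruskal's algorithm — process edges by increasing weight (ties by edge label):
A—C (7): add. Components now {A,C} {B} {D} {E}
B—E (9): add. Components now {A,C} {B,E} {D}
C—E (12): add. Components now {A,B,C,E} {D}
A—B (14): skip — A and B already connected.
B—D (14): add. Components now {A,B,C,D,E}
The 4th edge added is B—D.

B-D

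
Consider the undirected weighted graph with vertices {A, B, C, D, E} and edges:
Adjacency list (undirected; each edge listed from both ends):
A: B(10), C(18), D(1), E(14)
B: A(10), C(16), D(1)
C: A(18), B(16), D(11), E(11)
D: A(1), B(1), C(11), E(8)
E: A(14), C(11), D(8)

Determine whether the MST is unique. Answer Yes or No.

Kruskal's algorithm — process edges by increasing weight (ties by edge label):
A—D (1): add. Components now {A,D} {B} {C} {E}
B—D (1): add. Components now {A,B,D} {C} {E}
D—E (8): add. Components now {A,B,D,E} {C}
A—B (10): skip — A and B already connected.
C—D (11): add. Components now {A,B,C,D,E}
Non-tree edge C—E has weight 11, equal to the heaviest edge on its tree cycle — swapping gives another MST of the same weight. Not unique.

No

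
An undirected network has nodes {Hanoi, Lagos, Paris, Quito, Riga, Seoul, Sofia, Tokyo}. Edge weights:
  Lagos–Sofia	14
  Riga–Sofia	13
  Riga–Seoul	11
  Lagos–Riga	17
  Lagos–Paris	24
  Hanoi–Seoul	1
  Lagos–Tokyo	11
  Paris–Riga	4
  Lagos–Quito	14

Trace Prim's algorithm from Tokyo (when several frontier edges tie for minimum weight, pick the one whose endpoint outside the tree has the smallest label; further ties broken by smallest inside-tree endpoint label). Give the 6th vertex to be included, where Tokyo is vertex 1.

Paris

Prim, starting at Tokyo.
Step 1: frontier [Lagos–Tokyo 11] → take Lagos–Tokyo (11); add Lagos.
Step 2: frontier [Lagos–Quito 14, Lagos–Sofia 14, Lagos–Riga 17, Lagos–Paris 24] → take Lagos–Quito (14); add Quito.
Step 3: frontier [Lagos–Sofia 14, Lagos–Riga 17, Lagos–Paris 24] → take Lagos–Sofia (14); add Sofia.
Step 4: frontier [Lagos–Riga 17, Lagos–Paris 24, Riga–Sofia 13] → take Riga–Sofia (13); add Riga.
Step 5: frontier [Lagos–Paris 24, Paris–Riga 4, Riga–Seoul 11] → take Paris–Riga (4); add Paris.
Step 6: frontier [Riga–Seoul 11] → take Riga–Seoul (11); add Seoul.
Step 7: frontier [Hanoi–Seoul 1] → take Hanoi–Seoul (1); add Hanoi.
Vertex order: Tokyo, Lagos, Quito, Sofia, Riga, Paris, Seoul, Hanoi. The 6th vertex is Paris.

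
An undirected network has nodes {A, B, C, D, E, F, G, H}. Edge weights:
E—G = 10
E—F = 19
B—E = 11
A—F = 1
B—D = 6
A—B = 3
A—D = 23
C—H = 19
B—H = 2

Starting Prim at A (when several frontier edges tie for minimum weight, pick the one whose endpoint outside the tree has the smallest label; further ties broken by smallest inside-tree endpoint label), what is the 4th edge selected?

Prim's algorithm from A:
Step 1: frontier [A—F 1, A—B 3, A—D 23] → take A—F (1); add F.
Step 2: frontier [A—B 3, A—D 23, E—F 19] → take A—B (3); add B.
Step 3: frontier [A—D 23, B—H 2, B—D 6, B—E 11, E—F 19] → take B—H (2); add H.
Step 4: frontier [A—D 23, B—D 6, B—E 11, E—F 19, C—H 19] → take B—D (6); add D.
Step 5: frontier [B—E 11, E—F 19, C—H 19] → take B—E (11); add E.
Step 6: frontier [E—G 10, C—H 19] → take E—G (10); add G.
Step 7: frontier [C—H 19] → take C—H (19); add C.
The 4th edge added is B—D.

B-D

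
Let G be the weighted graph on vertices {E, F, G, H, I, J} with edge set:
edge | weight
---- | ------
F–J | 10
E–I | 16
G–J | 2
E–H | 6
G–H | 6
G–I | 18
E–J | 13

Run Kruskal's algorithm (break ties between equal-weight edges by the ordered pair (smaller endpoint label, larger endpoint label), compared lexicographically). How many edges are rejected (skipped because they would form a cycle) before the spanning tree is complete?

1

Kruskal's algorithm — process edges by increasing weight (ties by edge label):
G–J (2): add. Components now {E} {F} {G,J} {H} {I}
E–H (6): add. Components now {E,H} {F} {G,J} {I}
G–H (6): add. Components now {E,G,H,J} {F} {I}
F–J (10): add. Components now {E,F,G,H,J} {I}
E–J (13): skip — E and J already connected.
E–I (16): add. Components now {E,F,G,H,I,J}
Edges rejected before the tree was complete: 1.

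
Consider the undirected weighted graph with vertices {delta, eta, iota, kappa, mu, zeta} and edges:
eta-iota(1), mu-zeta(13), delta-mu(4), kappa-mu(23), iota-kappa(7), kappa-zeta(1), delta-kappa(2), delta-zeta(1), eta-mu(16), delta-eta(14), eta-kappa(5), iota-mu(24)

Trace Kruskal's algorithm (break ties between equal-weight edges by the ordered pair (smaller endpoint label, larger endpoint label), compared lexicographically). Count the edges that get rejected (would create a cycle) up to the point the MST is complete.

1

Sort edges by weight, then run Kruskal:
delta-zeta (1): add — endpoints in different components.
eta-iota (1): add — endpoints in different components.
kappa-zeta (1): add — endpoints in different components.
delta-kappa (2): skip — kappa and delta already connected.
delta-mu (4): add — endpoints in different components.
eta-kappa (5): add — endpoints in different components.
Edges rejected before the tree was complete: 1.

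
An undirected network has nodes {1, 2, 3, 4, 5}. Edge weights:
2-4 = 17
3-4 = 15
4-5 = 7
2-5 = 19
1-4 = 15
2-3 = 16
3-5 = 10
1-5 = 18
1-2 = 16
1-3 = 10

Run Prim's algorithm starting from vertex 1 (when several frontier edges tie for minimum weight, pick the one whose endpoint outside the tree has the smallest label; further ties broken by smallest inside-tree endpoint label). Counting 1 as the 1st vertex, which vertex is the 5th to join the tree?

Prim, starting at 1.
Step 1: cheapest edge leaving the tree is 1-3 (10); add 3.
Step 2: cheapest edge leaving the tree is 3-5 (10); add 5.
Step 3: cheapest edge leaving the tree is 4-5 (7); add 4.
Step 4: cheapest edge leaving the tree is 1-2 (16); add 2.
Vertex order: 1, 3, 5, 4, 2. The 5th vertex is 2.

2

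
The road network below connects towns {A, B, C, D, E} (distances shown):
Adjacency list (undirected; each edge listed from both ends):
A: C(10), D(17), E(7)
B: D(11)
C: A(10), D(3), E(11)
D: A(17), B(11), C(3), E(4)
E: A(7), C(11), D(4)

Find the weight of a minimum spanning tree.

25

Prim's algorithm from D:
Step 1: frontier [C D 3, D E 4, B D 11, A D 17] → take C D (3); add C.
Step 2: frontier [A C 10, C E 11, D E 4, B D 11, A D 17] → take D E (4); add E.
Step 3: frontier [A C 10, B D 11, A D 17, A E 7] → take A E (7); add A.
Step 4: frontier [B D 11] → take B D (11); add B.
MST edges: C D, D E, A E, B D; total weight 3+4+7+11 = 25.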